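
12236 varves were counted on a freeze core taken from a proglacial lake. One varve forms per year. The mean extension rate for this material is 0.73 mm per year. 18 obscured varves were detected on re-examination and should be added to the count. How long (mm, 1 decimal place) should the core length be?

True varve count = 12236 + 18 = 12254.
12254 years at 0.73 mm/year gives 0.73 × 12254 = 8945.4 mm.

8945.4 mm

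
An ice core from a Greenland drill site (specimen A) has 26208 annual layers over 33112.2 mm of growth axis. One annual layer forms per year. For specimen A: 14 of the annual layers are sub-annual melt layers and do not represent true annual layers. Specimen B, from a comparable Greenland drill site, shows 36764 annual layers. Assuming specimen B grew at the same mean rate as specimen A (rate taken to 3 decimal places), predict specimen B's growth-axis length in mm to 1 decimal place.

Specimen A: adjusted count: 26208 − 14 = 26194 annual layers.
A: Extension rate ≈ 33112.2 / 26194 = 1.264 mm/year.
Length of B = 1.264 × 36764 = 46469.7 mm.

46469.7 mm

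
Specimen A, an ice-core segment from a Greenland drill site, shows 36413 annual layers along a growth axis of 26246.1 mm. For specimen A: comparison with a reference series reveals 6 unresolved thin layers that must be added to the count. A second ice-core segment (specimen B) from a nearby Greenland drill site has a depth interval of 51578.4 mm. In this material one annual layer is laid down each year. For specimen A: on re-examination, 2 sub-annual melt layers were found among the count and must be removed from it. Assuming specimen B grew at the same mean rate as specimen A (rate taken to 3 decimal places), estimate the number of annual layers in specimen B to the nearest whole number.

Specimen A: adjusted count: 36413 − 2 + 6 = 36417 annual layers.
A: Extension rate ≈ 26246.1 / 36417 = 0.721 mm per year.
Specimen B: 51578.4 mm / 0.721 mm per year = 71537.31 years ≈ 71537 annual layers.

71537 annual layers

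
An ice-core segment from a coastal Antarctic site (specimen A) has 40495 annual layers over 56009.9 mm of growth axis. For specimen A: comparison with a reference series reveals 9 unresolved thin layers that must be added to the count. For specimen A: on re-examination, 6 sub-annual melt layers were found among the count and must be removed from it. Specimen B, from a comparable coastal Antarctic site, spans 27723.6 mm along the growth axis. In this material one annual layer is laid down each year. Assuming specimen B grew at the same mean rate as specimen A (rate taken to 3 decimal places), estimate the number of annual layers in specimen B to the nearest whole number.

20046 annual layers

Specimen A: adjusted count: 40495 − 6 + 9 = 40498 annual layers.
A: Extension rate ≈ 56009.9 / 40498 = 1.383 mm/year.
B spans 27723.6 / 1.383 = 20045.99 years ≈ 20046 annual layers.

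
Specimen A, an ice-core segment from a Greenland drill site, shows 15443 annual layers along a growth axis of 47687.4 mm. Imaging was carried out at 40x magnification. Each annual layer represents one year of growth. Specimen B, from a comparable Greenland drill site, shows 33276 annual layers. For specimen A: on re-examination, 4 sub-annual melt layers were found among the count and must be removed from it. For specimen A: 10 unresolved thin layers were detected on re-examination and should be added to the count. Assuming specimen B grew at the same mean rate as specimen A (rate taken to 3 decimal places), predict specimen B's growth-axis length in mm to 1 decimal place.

102723.0 mm

Specimen A: true annual layer count = 15443 − 4 + 10 = 15449.
A: Extension rate ≈ 47687.4 / 15449 = 3.087 mm per year.
B's length ≈ 3.087 × 33276 = 102723.0 mm.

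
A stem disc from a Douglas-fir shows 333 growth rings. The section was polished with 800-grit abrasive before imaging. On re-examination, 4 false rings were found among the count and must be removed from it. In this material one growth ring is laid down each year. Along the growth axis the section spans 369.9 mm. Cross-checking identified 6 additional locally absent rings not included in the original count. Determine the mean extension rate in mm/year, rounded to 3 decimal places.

1.104 mm/year

True growth ring count = 333 − 4 + 6 = 335.
369.9 mm over 335 years gives 369.9 / 335 ≈ 1.104 mm/year.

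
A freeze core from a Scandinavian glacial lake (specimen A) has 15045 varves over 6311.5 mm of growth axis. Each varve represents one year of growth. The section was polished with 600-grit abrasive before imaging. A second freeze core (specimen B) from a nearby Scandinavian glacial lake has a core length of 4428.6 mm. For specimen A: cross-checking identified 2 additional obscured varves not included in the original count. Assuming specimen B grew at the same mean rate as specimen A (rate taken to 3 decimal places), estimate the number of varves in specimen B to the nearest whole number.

Specimen A: correcting the raw count gives 15045 + 2 = 15047 true varves.
A: Mean rate = 6311.5 mm / 15047 years ≈ 0.419 mm/yr.
Specimen B: 4428.6 mm / 0.419 mm per year = 10569.45 years ≈ 10569 varves.

10569 varves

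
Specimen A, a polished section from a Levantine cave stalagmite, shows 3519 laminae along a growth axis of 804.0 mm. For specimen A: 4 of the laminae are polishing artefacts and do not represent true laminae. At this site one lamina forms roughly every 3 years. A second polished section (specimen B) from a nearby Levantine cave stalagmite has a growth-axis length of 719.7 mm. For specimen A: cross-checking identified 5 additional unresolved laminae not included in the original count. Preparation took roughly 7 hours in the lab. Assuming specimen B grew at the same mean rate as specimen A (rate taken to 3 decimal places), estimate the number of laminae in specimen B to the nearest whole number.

Specimen A: adjusted count: 3519 − 4 + 5 = 3520 laminae.
Specimen A: multiplying by 3 years per lamina: 3520 × 3 = 10560 years.
A: Mean rate = 804.0 mm / 10560 years ≈ 0.076 mm per year.
B spans 719.7 / 0.076 = 9469.74 years; at 3 years per lamina that is 9469.74 / 3 ≈ 3157 laminae.

3157 laminae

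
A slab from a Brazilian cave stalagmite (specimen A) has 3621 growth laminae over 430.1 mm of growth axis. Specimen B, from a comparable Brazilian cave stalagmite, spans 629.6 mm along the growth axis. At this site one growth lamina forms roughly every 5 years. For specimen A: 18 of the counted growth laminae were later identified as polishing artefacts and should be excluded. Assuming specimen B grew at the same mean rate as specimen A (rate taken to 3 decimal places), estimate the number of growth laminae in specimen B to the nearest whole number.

Specimen A: correcting the raw count gives 3621 − 18 = 3603 true growth laminae.
Specimen A: 3603 growth laminae at 5 years each span 3603 × 5 = 18015 years.
A: Mean rate = 430.1 mm / 18015 years ≈ 0.024 mm/year.
For B, 629.6 / 0.024 = 26233.33 years; at 5 years per growth lamina that is 26233.33 / 5 ≈ 5247 growth laminae.

5247 growth laminae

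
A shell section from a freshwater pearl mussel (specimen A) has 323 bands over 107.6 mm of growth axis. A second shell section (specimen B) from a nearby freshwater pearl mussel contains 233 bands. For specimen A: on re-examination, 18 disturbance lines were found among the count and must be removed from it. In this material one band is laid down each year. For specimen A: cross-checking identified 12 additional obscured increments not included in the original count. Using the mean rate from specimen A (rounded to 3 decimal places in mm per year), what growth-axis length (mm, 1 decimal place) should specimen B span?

79.0 mm

Specimen A: true band count = 323 − 18 + 12 = 317.
A: Extension rate ≈ 107.6 / 317 = 0.339 mm/yr.
B's length ≈ 0.339 × 233 = 79.0 mm.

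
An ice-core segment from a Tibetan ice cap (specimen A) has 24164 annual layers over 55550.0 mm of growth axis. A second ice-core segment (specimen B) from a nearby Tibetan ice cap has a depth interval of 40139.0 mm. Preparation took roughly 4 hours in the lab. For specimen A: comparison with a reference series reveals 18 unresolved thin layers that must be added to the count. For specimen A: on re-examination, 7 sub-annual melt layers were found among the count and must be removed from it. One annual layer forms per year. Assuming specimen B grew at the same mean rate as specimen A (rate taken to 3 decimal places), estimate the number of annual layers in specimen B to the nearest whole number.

17467 annual layers

Specimen A: after corrections the count is 24164 − 7 + 18 = 24175 annual layers.
A: 55550.0 mm over 24175 years gives 55550.0 / 24175 ≈ 2.298 mm/year.
For B, 40139.0 / 2.298 = 17466.93 years ≈ 17467 annual layers.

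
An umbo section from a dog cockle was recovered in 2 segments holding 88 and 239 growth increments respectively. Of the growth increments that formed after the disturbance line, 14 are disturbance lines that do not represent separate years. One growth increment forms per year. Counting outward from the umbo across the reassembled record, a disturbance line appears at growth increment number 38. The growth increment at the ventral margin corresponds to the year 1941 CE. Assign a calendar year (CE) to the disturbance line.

1666 CE

Total growth increments = 88 + 239 = 327.
Between growth increment 38 and the ventral margin there are 327 − 38 = 289 growth increments.
289 − 14 false = 275 true growth increments after the disturbance line.
Counting back 275 years from 1941 CE places the disturbance line in 1941 − 275 = 1666 CE.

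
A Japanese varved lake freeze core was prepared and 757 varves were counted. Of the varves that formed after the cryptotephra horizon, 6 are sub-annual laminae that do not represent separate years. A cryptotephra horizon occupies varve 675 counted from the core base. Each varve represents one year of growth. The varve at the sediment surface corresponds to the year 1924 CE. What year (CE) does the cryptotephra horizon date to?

757 − 675 = 82 varves lie beyond the cryptotephra horizon toward the sediment surface.
Excluding 6 false varves: 82 − 6 = 76.
1924 − 76 = 1848 CE.

1848 CE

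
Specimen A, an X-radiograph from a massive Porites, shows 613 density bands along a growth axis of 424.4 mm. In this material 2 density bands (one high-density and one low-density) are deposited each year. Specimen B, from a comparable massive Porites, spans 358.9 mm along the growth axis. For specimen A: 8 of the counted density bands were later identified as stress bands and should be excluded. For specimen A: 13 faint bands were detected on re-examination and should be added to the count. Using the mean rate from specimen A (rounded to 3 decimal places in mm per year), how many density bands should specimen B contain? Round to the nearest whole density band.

Specimen A: after corrections the count is 613 − 8 + 13 = 618 density bands.
Specimen A: dividing by 2 density bands per year: 618 / 2 = 309 years.
A: 424.4 mm over 309 years gives 424.4 / 309 ≈ 1.373 mm/yr.
B spans 358.9 / 1.373 = 261.40 years; at 2 density bands per year that is 261.40 × 2 ≈ 523 density bands.

523 density bands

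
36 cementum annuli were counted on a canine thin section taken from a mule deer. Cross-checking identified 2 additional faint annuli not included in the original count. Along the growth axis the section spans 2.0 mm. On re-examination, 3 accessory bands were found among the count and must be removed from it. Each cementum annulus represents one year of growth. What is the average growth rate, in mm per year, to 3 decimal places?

True cementum annulus count = 36 − 3 + 2 = 35.
2.0 mm over 35 years gives 2.0 / 35 ≈ 0.057 mm per year.

0.057 mm per year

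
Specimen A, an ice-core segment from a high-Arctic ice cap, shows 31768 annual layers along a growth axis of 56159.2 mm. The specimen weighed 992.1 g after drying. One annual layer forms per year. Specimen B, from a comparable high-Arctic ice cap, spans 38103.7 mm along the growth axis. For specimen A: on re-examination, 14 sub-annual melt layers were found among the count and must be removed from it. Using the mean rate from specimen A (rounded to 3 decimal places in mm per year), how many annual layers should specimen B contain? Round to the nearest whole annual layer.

21540 annual layers

Specimen A: after corrections the count is 31768 − 14 = 31754 annual layers.
A: 56159.2 mm over 31754 years gives 56159.2 / 31754 ≈ 1.769 mm/year.
For B, 38103.7 / 1.769 = 21539.68 years ≈ 21540 annual layers.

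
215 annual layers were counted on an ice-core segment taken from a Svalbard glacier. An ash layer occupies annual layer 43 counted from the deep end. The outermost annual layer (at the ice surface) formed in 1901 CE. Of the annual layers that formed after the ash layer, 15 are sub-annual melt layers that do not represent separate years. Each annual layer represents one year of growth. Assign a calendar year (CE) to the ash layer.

1744 CE

215 − 43 = 172 annual layers lie beyond the ash layer toward the ice surface.
Removing the 15 false annual layers leaves 172 − 15 = 157 true annual layers beyond the ash layer.
Counting back 157 years from 1901 CE places the ash layer in 1901 − 157 = 1744 CE.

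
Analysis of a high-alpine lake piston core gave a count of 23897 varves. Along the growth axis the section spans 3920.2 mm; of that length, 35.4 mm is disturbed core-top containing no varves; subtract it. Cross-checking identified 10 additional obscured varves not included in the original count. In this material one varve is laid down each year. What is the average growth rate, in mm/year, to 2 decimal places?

Correcting the raw count gives 23897 + 10 = 23907 true varves.
Net length = 3920.2 − 35.4 = 3884.8 mm.
Extension rate ≈ 3884.8 / 23907 = 0.16 mm/year.

0.16 mm/year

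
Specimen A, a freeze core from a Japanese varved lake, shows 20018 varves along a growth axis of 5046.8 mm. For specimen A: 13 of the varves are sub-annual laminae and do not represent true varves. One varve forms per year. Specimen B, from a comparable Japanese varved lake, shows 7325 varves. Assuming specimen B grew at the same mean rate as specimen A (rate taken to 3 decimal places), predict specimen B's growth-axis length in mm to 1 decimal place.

Specimen A: correcting the raw count gives 20018 − 13 = 20005 true varves.
A: 5046.8 mm over 20005 years gives 5046.8 / 20005 ≈ 0.252 mm per year.
B's length ≈ 0.252 × 7325 = 1845.9 mm.

1845.9 mm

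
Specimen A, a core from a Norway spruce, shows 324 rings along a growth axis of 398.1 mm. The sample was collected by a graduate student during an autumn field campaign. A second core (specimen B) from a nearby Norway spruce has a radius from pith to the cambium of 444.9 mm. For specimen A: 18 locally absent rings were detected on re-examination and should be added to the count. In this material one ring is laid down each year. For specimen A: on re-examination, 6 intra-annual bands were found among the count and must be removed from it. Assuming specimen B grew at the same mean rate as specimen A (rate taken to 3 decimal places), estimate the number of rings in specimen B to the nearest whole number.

375 rings

Specimen A: after corrections the count is 324 − 6 + 18 = 336 rings.
A: Mean rate = 398.1 mm / 336 years ≈ 1.185 mm/year.
Specimen B: 444.9 mm / 1.185 mm per year = 375.44 years ≈ 375 rings.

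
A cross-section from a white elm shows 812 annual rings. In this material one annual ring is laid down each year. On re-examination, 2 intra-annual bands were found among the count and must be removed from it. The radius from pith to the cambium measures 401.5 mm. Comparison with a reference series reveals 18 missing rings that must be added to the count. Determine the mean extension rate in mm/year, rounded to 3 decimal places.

0.485 mm/year

Correcting the raw count gives 812 − 2 + 18 = 828 true annual rings.
Extension rate ≈ 401.5 / 828 = 0.485 mm/year.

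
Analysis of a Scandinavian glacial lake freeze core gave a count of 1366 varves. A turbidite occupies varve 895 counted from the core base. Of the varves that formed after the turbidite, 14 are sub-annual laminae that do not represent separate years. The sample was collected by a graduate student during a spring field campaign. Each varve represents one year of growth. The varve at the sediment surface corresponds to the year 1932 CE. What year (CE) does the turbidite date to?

1475 CE

The turbidite sits at varve 895 from the core base, so 1366 − 895 = 471 varves formed after it.
Removing the 14 false varves leaves 471 − 14 = 457 true varves beyond the turbidite.
Counting back 457 years from 1932 CE places the turbidite in 1932 − 457 = 1475 CE.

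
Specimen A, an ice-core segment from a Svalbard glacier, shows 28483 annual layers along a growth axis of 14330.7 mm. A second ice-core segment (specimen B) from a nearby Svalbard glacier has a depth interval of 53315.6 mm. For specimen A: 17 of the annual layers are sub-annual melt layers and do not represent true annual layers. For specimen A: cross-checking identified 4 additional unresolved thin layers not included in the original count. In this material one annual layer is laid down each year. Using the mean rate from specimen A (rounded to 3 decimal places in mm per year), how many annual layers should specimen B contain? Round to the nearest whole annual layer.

105995 annual layers

Specimen A: true annual layer count = 28483 − 17 + 4 = 28470.
A: Extension rate ≈ 14330.7 / 28470 = 0.503 mm/year.
B spans 53315.6 / 0.503 = 105995.23 years ≈ 105995 annual layers.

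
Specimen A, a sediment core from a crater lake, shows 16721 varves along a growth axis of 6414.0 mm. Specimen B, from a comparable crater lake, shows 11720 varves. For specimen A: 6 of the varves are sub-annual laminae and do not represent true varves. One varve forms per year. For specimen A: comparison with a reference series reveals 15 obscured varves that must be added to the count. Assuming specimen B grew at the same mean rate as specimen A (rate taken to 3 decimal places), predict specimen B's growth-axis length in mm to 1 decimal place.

4488.8 mm

Specimen A: after corrections the count is 16721 − 6 + 15 = 16730 varves.
A: 6414.0 mm over 16730 years gives 6414.0 / 16730 ≈ 0.383 mm per year.
Length of B = 0.383 × 11720 = 4488.8 mm.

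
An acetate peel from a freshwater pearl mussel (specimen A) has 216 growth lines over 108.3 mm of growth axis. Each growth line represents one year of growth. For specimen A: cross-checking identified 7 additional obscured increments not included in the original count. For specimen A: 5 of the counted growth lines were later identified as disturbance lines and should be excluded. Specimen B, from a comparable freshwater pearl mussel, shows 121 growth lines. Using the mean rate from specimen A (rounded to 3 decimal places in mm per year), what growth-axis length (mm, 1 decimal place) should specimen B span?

60.1 mm

Specimen A: true growth line count = 216 − 5 + 7 = 218.
A: 108.3 mm over 218 years gives 108.3 / 218 ≈ 0.497 mm per year.
For B, 0.497 mm/year × 121 years = 60.1 mm.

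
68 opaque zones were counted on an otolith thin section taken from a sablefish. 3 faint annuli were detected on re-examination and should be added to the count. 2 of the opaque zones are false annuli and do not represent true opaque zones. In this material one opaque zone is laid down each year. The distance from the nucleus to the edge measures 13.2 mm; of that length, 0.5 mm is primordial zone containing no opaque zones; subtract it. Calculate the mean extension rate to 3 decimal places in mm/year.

0.184 mm/year

Correcting the raw count gives 68 − 2 + 3 = 69 true opaque zones.
Removing the 0.5 mm offcut leaves 13.2 − 0.5 = 12.7 mm.
Extension rate ≈ 12.7 / 69 = 0.184 mm/year.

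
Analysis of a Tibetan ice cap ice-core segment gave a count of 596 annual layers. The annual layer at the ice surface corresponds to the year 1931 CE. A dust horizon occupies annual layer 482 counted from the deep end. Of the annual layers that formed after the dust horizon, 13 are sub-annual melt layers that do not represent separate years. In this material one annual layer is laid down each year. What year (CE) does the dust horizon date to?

1830 CE

Between annual layer 482 and the ice surface there are 596 − 482 = 114 annual layers.
Excluding 13 false annual layers: 114 − 13 = 101.
Counting back 101 years from 1931 CE places the dust horizon in 1931 − 101 = 1830 CE.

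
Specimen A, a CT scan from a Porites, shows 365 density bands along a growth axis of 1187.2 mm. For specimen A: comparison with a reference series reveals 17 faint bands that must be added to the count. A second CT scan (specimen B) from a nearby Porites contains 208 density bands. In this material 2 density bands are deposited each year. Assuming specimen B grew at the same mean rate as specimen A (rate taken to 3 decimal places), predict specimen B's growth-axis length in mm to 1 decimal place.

Specimen A: correcting the raw count gives 365 + 17 = 382 true density bands.
Specimen A: dividing by 2 density bands per year: 382 / 2 = 191 years.
A: Extension rate ≈ 1187.2 / 191 = 6.216 mm/yr.
Specimen B: with 2 density bands per year, 208 / 2 = 104 years. B's length ≈ 6.216 × 104 = 646.5 mm.

646.5 mm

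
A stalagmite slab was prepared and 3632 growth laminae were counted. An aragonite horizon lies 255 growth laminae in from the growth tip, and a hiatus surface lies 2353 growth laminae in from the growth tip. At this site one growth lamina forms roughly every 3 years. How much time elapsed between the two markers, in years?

Separation: 2353 − 255 = 2098 growth laminae.
At 3 years per growth lamina, 2098 × 3 = 6294 years.

6294 yr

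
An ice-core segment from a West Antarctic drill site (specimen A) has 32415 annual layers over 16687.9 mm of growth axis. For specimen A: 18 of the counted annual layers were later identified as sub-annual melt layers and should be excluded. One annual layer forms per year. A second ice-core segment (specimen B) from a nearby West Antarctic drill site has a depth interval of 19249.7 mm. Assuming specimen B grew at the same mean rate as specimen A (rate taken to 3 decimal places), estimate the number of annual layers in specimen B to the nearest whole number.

37378 annual layers

Specimen A: correcting the raw count gives 32415 − 18 = 32397 true annual layers.
A: 16687.9 mm over 32397 years gives 16687.9 / 32397 ≈ 0.515 mm per year.
B spans 19249.7 / 0.515 = 37378.06 years ≈ 37378 annual layers.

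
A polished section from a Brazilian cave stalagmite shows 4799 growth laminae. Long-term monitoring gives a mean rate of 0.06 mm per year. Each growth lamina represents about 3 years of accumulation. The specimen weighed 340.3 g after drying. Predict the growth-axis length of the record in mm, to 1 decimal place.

At 3 years per growth lamina, 4799 × 3 = 14397 years.
14397 years at 0.06 mm/year gives 0.06 × 14397 = 863.8 mm.

863.8 mm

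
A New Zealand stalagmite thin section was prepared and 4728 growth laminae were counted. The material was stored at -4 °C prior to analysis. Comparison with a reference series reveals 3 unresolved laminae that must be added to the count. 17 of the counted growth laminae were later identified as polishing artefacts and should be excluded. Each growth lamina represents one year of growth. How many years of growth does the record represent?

4714 yr

Adjusted count: 4728 − 17 + 3 = 4714 growth laminae.
At one growth lamina per year, that is 4714 years.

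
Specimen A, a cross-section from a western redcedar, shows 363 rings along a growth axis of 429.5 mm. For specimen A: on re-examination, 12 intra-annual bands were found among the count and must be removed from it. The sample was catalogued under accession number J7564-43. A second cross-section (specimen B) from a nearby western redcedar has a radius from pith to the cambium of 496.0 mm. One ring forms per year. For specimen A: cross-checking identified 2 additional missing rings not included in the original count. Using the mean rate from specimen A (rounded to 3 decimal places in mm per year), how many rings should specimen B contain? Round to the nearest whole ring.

Specimen A: after corrections the count is 363 − 12 + 2 = 353 rings.
A: Mean rate = 429.5 mm / 353 years ≈ 1.217 mm/yr.
B spans 496.0 / 1.217 = 407.56 years ≈ 408 rings.

408 rings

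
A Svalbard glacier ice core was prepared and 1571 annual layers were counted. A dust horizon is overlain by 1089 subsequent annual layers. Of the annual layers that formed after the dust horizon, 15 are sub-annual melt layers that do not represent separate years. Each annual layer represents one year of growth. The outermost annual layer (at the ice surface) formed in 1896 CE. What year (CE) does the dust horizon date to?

1089 annual layers post-date the dust horizon.
1089 − 15 false = 1074 true annual layers after the dust horizon.
Counting back 1074 years from 1896 CE places the dust horizon in 1896 − 1074 = 822 CE.

822 CE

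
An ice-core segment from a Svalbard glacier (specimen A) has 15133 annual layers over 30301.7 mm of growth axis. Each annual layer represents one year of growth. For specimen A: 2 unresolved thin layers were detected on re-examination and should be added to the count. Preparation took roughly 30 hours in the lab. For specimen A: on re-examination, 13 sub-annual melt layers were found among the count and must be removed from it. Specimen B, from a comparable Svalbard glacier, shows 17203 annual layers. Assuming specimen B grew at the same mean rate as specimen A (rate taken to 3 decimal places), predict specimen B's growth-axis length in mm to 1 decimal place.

34474.8 mm

Specimen A: correcting the raw count gives 15133 − 13 + 2 = 15122 true annual layers.
A: 30301.7 mm over 15122 years gives 30301.7 / 15122 ≈ 2.004 mm/year.
For B, 2.004 mm/year × 17203 years = 34474.8 mm.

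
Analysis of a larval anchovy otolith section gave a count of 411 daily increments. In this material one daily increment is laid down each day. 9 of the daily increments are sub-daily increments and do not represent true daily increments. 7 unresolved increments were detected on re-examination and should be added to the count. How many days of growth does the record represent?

409 d

Adjusted count: 411 − 9 + 7 = 409 daily increments.
One daily increment per day makes the duration 409 days.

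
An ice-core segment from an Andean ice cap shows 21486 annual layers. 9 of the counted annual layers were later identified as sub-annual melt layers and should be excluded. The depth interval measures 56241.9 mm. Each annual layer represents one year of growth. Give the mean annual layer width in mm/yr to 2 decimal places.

After corrections the count is 21486 − 9 = 21477 annual layers.
Mean rate = 56241.9 mm / 21477 years ≈ 2.62 mm/yr.

2.62 mm/yr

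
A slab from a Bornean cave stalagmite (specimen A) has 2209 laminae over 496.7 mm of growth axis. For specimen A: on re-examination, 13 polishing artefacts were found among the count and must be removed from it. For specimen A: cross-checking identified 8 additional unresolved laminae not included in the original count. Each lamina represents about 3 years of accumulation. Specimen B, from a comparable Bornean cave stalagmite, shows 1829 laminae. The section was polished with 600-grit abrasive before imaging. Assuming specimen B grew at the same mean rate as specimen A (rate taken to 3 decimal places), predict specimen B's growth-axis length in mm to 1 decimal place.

Specimen A: after corrections the count is 2209 − 13 + 8 = 2204 laminae.
Specimen A: multiplying by 3 years per lamina: 2204 × 3 = 6612 years.
A: Extension rate ≈ 496.7 / 6612 = 0.075 mm/year.
Specimen B: at 3 years per lamina, 1829 × 3 = 5487 years. B's length ≈ 0.075 × 5487 = 411.5 mm.

411.5 mm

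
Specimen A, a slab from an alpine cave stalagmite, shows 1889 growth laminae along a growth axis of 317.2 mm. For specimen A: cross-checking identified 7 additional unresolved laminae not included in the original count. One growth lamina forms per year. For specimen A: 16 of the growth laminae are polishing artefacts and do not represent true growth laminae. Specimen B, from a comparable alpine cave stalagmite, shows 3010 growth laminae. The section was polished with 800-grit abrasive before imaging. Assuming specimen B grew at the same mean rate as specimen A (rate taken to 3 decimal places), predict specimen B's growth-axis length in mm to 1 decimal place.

Specimen A: adjusted count: 1889 − 16 + 7 = 1880 growth laminae.
A: 317.2 mm over 1880 years gives 317.2 / 1880 ≈ 0.169 mm/year.
Length of B = 0.169 × 3010 = 508.7 mm.

508.7 mm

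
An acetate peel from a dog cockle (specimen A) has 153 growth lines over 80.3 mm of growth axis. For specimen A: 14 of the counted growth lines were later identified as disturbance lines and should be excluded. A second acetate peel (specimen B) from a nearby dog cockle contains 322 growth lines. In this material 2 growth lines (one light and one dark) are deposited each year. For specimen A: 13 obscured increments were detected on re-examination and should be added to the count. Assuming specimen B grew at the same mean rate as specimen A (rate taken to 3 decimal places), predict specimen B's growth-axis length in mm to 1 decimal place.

Specimen A: true growth line count = 153 − 14 + 13 = 152.
Specimen A: with 2 growth lines per year, 152 / 2 = 76 years.
A: Extension rate ≈ 80.3 / 76 = 1.057 mm/year.
Specimen B: 322 growth lines at 2 per year is 322 / 2 = 161 years. B's length ≈ 1.057 × 161 = 170.2 mm.

170.2 mm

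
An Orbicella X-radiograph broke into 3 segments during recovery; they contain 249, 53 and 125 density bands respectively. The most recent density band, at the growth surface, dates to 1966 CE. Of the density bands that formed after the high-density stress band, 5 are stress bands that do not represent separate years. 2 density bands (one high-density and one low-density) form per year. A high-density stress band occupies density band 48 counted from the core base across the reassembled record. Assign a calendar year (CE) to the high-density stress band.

Total density bands = 249 + 53 + 125 = 427.
Between density band 48 and the growth surface there are 427 − 48 = 379 density bands.
Removing the 5 false density bands leaves 379 − 5 = 374 true density bands beyond the high-density stress band.
With 2 density bands per year, 374 / 2 = 187 years.
The density band at the growth surface is 1966 CE, so the high-density stress band dates to 1966 − 187 = 1779 CE.

1779 CE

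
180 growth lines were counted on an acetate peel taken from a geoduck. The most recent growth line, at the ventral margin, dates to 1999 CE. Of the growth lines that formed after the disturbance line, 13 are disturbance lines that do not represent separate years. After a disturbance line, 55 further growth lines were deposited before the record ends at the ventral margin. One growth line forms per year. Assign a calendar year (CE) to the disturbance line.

55 growth lines post-date the disturbance line.
55 − 13 false = 42 true growth lines after the disturbance line.
1999 − 42 = 1957 CE.

1957 CE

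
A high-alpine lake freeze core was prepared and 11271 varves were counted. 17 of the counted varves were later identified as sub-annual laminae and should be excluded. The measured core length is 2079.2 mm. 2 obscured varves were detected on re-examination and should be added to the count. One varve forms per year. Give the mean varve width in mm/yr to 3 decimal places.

Adjusted count: 11271 − 17 + 2 = 11256 varves.
Mean rate = 2079.2 mm / 11256 years ≈ 0.185 mm/yr.

0.185 mm/yr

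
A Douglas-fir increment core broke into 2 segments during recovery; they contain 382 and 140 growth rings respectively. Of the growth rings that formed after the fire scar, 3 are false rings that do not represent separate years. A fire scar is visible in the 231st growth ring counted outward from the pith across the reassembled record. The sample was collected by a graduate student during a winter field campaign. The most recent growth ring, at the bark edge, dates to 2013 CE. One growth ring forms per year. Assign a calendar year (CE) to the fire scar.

1725 CE

Total growth rings = 382 + 140 = 522.
Between growth ring 231 and the bark edge there are 522 − 231 = 291 growth rings.
291 − 3 false = 288 true growth rings after the fire scar.
Counting back 288 years from 2013 CE places the fire scar in 2013 − 288 = 1725 CE.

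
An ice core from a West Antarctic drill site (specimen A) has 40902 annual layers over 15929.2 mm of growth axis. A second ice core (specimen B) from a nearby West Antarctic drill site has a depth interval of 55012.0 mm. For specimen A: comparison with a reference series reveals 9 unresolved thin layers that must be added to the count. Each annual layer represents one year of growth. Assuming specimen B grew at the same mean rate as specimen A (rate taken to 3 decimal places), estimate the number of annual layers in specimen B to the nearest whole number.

141419 annual layers

Specimen A: correcting the raw count gives 40902 + 9 = 40911 true annual layers.
A: Extension rate ≈ 15929.2 / 40911 = 0.389 mm/yr.
B spans 55012.0 / 0.389 = 141419.02 years ≈ 141419 annual layers.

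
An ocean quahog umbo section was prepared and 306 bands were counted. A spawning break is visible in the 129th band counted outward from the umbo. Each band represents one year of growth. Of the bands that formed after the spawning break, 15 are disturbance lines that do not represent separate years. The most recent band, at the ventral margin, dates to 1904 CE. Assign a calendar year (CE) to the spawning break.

1742 CE

306 − 129 = 177 bands lie beyond the spawning break toward the ventral margin.
Removing the 15 false bands leaves 177 − 15 = 162 true bands beyond the spawning break.
1904 − 162 = 1742 CE.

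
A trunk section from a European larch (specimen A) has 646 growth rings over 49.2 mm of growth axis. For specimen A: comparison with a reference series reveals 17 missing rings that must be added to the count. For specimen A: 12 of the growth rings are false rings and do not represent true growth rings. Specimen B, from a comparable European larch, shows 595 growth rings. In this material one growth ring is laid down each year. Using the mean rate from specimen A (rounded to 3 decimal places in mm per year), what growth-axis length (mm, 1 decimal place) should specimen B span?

Specimen A: correcting the raw count gives 646 − 12 + 17 = 651 true growth rings.
A: 49.2 mm over 651 years gives 49.2 / 651 ≈ 0.076 mm per year.
Length of B = 0.076 × 595 = 45.2 mm.

45.2 mm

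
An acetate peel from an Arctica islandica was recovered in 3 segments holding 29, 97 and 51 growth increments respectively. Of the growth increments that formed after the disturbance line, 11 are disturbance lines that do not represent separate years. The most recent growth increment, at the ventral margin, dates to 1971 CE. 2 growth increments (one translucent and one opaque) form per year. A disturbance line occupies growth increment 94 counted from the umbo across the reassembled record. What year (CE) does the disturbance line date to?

Total growth increments = 29 + 97 + 51 = 177.
177 − 94 = 83 growth increments lie beyond the disturbance line toward the ventral margin.
83 − 11 false = 72 true growth increments after the disturbance line.
72 growth increments at 2 per year is 72 / 2 = 36 years.
1971 − 36 = 1935 CE.

1935 CE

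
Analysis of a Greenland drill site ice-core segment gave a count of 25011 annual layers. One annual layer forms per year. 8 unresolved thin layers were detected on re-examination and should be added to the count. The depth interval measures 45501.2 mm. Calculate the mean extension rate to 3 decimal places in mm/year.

1.819 mm/year

After corrections the count is 25011 + 8 = 25019 annual layers.
Extension rate ≈ 45501.2 / 25019 = 1.819 mm/year.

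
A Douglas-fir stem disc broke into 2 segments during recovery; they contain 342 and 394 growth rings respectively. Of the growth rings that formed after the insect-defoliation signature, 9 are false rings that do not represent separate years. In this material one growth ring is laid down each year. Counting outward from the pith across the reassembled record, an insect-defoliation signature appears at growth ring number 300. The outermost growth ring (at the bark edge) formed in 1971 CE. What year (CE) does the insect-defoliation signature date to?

Total growth rings = 342 + 394 = 736.
736 − 300 = 436 growth rings lie beyond the insect-defoliation signature toward the bark edge.
Excluding 9 false growth rings: 436 − 9 = 427.
The growth ring at the bark edge is 1971 CE, so the insect-defoliation signature dates to 1971 − 427 = 1544 CE.

1544 CE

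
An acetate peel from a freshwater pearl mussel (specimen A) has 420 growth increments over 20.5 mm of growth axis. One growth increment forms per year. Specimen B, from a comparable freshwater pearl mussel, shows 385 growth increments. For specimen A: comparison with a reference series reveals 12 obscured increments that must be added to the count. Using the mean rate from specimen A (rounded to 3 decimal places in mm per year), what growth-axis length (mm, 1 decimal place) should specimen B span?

Specimen A: correcting the raw count gives 420 + 12 = 432 true growth increments.
A: Extension rate ≈ 20.5 / 432 = 0.047 mm/year.
Length of B = 0.047 × 385 = 18.1 mm.

18.1 mm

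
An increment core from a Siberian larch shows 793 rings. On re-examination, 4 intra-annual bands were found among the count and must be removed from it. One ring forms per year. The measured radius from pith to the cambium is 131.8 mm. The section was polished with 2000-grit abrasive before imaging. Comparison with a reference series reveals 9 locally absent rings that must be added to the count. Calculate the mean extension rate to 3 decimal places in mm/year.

0.165 mm/year

True ring count = 793 − 4 + 9 = 798.
Extension rate ≈ 131.8 / 798 = 0.165 mm/year.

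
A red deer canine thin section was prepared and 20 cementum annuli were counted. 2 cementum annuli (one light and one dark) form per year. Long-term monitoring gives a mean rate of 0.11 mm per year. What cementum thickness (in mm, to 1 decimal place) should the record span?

1.1 mm

With 2 cementum annuli per year, 20 / 2 = 10 years.
Length ≈ 0.11 × 10 = 1.1 mm.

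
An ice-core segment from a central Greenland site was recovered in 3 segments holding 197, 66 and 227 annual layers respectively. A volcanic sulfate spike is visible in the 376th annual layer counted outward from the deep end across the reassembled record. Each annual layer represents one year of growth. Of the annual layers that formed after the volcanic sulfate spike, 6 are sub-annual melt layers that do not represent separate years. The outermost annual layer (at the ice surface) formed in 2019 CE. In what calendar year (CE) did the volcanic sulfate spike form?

Total annual layers = 197 + 66 + 227 = 490.
490 − 376 = 114 annual layers lie beyond the volcanic sulfate spike toward the ice surface.
Removing the 6 false annual layers leaves 114 − 6 = 108 true annual layers beyond the volcanic sulfate spike.
2019 − 108 = 1911 CE.

1911 CE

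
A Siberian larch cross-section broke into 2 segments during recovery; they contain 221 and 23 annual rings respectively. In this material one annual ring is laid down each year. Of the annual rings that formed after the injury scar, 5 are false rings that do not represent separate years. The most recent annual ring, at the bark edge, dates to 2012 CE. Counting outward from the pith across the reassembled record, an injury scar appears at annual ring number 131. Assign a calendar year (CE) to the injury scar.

Total annual rings = 221 + 23 = 244.
244 − 131 = 113 annual rings lie beyond the injury scar toward the bark edge.
Removing the 5 false annual rings leaves 113 − 5 = 108 true annual rings beyond the injury scar.
2012 − 108 = 1904 CE.

1904 CE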